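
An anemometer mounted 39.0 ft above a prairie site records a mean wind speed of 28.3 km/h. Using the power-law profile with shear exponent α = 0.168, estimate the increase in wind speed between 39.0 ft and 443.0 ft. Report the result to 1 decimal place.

Power law: V₂ = V₁ · (z₂/z₁)^α = 28.3 × (11.3590)^0.168 = 42.5680 km/h
ΔV = 42.5680 − 28.3 = 14.2680 km/h

14.3 km/h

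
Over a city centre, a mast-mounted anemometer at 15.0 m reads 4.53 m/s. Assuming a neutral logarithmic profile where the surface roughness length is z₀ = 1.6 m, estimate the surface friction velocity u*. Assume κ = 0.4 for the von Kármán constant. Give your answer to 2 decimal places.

Log law: V(z) = (u*/κ) · ln(z/z₀) ⇒ u* = κ · V / ln(z/z₀)
u* = 0.4 × 4.53 / ln(15.0/1.6) = 0.4 × 4.53 / 2.2380
   = 1.8120 / 2.2380 = 0.8096 m/s

u* ≈ 0.81 m/s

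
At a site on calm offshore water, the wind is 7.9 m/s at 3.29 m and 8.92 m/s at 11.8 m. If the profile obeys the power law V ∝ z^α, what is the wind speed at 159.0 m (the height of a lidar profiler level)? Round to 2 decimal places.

First find α: α = ln(V₂/V₁)/ln(z₂/z₁) = ln(8.92/7.9)/ln(11.8/3.29) = 0.12143/1.27721 = 0.0951
Extrapolate from 11.8 m to 159.0 m: V₃ = 8.92 × (159.0/11.8)^0.0951 = 8.92 × 1.2805 = 11.4224 m/s

11.42 m/s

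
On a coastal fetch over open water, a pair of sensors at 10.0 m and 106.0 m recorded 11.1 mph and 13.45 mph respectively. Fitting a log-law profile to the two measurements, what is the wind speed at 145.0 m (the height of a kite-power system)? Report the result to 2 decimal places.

Log law: V ∝ ln(z/z₀). From the pair, with r = V₁/V₂ = 0.82528,
ln z₀ = (ln z₁ − r·ln z₂)/(1 − r) = (2.3026 − 0.82528×4.6634)/0.17472 = -8.8487 → z₀ = 0.0001436 m
V₃ = V₁ · ln(z₃/z₀)/ln(z₁/z₀) = 11.1 × 13.8254/11.1513 = 13.7619 mph

13.76 mph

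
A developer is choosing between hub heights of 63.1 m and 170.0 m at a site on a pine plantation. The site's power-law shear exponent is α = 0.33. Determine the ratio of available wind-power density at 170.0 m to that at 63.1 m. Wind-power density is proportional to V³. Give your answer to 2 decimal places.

2.67

Speed ratio: V_B/V_A = (z_B/z_A)^α = (170.0/63.1)^0.33 = (2.6941)^0.33 = 1.38688
Power-density ratio: P_B/P_A = (V_B/V_A)³ = (1.38688)³ = 2.66757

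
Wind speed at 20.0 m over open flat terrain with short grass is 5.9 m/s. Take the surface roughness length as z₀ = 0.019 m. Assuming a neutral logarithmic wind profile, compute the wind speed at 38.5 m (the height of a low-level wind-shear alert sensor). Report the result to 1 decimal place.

Log law: V(z) ∝ ln(z/z₀), so V₂/V₁ = ln(z₂/z₀) / ln(z₁/z₀).
ln(38.5/0.019) = 7.6140, ln(20.0/0.019) = 6.9590
V₂ = 5.9 × 7.6140/6.9590 = 5.9 × 1.0941 = 6.4553 m/s

6.5 m/s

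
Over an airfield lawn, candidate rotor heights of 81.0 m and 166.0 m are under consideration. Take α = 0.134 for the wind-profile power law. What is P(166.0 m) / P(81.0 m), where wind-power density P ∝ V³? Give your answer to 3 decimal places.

Speed ratio: V_B/V_A = (z_B/z_A)^α = (166.0/81.0)^0.134 = (2.0494)^0.134 = 1.10092
Power-density ratio: P_B/P_A = (V_B/V_A)³ = (1.10092)³ = 1.33436

1.334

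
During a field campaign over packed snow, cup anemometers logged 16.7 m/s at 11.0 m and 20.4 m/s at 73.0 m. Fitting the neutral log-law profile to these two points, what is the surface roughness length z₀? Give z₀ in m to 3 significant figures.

Log law: V(z) ∝ ln(z/z₀). With r = V₁/V₂ = 16.7/20.4 = 0.81863,
r · ln(z₂/z₀) = ln(z₁/z₀) ⇒ ln z₀ = (ln z₁ − r·ln z₂)/(1 − r)
ln z₀ = (2.39790 − 0.81863×4.29046) / 0.18137 = -6.1442
z₀ = exp(-6.1442) = 0.002146 m

z₀ ≈ 0.00215 m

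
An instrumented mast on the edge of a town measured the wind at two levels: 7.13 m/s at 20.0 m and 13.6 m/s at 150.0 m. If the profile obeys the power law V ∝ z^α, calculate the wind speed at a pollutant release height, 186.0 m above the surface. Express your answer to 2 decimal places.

First find α: α = ln(V₂/V₁)/ln(z₂/z₁) = ln(13.6/7.13)/ln(150.0/20.0) = 0.64576/2.01490 = 0.3205
Extrapolate from 150.0 m to 186.0 m: V₃ = 13.6 × (186.0/150.0)^0.3205 = 13.6 × 1.0714 = 14.5707 m/s

14.57 m/s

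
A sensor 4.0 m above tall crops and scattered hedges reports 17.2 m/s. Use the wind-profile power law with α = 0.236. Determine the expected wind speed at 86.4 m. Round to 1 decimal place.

35.5 m/s

Power-law profile: V₂ = V₁ · (z₂/z₁)^α
V₂ = 17.2 × (86.4/4.0)^0.236 = 17.2 × (21.6000)^0.236
    = 17.2 × 2.0651 = 35.5189 m/s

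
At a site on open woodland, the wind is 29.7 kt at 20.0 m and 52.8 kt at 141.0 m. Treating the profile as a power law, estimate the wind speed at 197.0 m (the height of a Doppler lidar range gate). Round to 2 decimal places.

First find α: α = ln(V₂/V₁)/ln(z₂/z₁) = ln(52.8/29.7)/ln(141.0/20.0) = 0.57536/1.95303 = 0.2946
Extrapolate from 141.0 m to 197.0 m: V₃ = 52.8 × (197.0/141.0)^0.2946 = 52.8 × 1.1035 = 58.2672 kt

58.27 kt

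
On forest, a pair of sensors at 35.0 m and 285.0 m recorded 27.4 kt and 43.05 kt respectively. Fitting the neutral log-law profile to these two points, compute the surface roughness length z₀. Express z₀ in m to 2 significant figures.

Log law: V(z) ∝ ln(z/z₀). With r = V₁/V₂ = 27.4/43.05 = 0.63647,
r · ln(z₂/z₀) = ln(z₁/z₀) ⇒ ln z₀ = (ln z₁ − r·ln z₂)/(1 − r)
ln z₀ = (3.55535 − 0.63647×5.65249) / 0.36353 = -0.1163
z₀ = exp(-0.1163) = 0.8902 m

z₀ ≈ 0.89 m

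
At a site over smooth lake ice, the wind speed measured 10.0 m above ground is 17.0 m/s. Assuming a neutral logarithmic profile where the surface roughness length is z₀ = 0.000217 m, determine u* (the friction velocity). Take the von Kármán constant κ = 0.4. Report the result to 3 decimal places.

Log law: V(z) = (u*/κ) · ln(z/z₀) ⇒ u* = κ · V / ln(z/z₀)
u* = 0.4 × 17.0 / ln(10.0/0.000217) = 0.4 × 17.0 / 10.7382
   = 6.8000 / 10.7382 = 0.6333 m/s

u* ≈ 0.633 m/s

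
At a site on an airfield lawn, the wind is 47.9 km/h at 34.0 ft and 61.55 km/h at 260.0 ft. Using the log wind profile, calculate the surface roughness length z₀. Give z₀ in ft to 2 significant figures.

Log law: V(z) ∝ ln(z/z₀). With r = V₁/V₂ = 47.9/61.55 = 0.77823,
r · ln(z₂/z₀) = ln(z₁/z₀) ⇒ ln z₀ = (ln z₁ − r·ln z₂)/(1 − r)
ln z₀ = (3.52636 − 0.77823×5.56068) / 0.22177 = -3.6124
z₀ = exp(-3.6124) = 0.02699 ft

z₀ ≈ 0.027 ft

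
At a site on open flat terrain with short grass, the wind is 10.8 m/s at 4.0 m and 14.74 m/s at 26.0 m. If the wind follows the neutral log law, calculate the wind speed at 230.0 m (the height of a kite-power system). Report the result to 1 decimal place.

19.3 m/s

Log law: V ∝ ln(z/z₀). From the pair, with r = V₁/V₂ = 0.73270,
ln z₀ = (ln z₁ − r·ln z₂)/(1 − r) = (1.3863 − 0.73270×3.2581)/0.26730 = -3.7445 → z₀ = 0.02365 m
V₃ = V₁ · ln(z₃/z₀)/ln(z₁/z₀) = 10.8 × 9.1826/5.1308 = 19.3287 m/s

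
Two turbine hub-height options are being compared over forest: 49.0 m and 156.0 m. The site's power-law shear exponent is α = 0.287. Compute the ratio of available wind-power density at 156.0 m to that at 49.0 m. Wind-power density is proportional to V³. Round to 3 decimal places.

2.710

Speed ratio: V_B/V_A = (z_B/z_A)^α = (156.0/49.0)^0.287 = (3.1837)^0.287 = 1.39425
Power-density ratio: P_B/P_A = (V_B/V_A)³ = (1.39425)³ = 2.71033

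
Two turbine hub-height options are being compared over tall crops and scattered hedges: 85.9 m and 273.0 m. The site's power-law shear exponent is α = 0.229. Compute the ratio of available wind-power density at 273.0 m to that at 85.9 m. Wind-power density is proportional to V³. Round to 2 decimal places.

Speed ratio: V_B/V_A = (z_B/z_A)^α = (273.0/85.9)^0.229 = (3.1781)^0.229 = 1.30316
Power-density ratio: P_B/P_A = (V_B/V_A)³ = (1.30316)³ = 2.21305

2.21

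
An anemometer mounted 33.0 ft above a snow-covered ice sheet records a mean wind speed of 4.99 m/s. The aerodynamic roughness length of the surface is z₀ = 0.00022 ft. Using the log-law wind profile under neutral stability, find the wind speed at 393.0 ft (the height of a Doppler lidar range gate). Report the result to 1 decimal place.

Log law: V(z) ∝ ln(z/z₀), so V₂/V₁ = ln(z₂/z₀) / ln(z₁/z₀).
ln(393.0/0.00022) = 14.3957, ln(33.0/0.00022) = 11.9184
V₂ = 4.99 × 14.3957/11.9184 = 4.99 × 1.2079 = 6.0272 m/s

6.0 m/s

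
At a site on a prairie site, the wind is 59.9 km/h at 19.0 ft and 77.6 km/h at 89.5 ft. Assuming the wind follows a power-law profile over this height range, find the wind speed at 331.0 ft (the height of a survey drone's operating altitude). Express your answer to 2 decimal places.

96.55 km/h

First find α: α = ln(V₂/V₁)/ln(z₂/z₁) = ln(77.6/59.9)/ln(89.5/19.0) = 0.25889/1.54980 = 0.1670
Extrapolate from 89.5 ft to 331.0 ft: V₃ = 77.6 × (331.0/89.5)^0.1670 = 77.6 × 1.2442 = 96.5486 km/h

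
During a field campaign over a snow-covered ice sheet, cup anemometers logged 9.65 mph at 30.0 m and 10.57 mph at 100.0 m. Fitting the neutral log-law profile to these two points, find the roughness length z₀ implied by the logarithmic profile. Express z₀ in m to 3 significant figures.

z₀ ≈ 0.0000983 m

Log law: V(z) ∝ ln(z/z₀). With r = V₁/V₂ = 9.65/10.57 = 0.91296,
r · ln(z₂/z₀) = ln(z₁/z₀) ⇒ ln z₀ = (ln z₁ − r·ln z₂)/(1 − r)
ln z₀ = (3.40120 − 0.91296×4.60517) / 0.08704 = -9.2274
z₀ = exp(-9.2274) = 0.00009831 m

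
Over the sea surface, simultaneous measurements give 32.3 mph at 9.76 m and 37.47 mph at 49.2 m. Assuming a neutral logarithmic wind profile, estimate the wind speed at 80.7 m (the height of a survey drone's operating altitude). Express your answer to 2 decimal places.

39.05 mph

Log law: V ∝ ln(z/z₀). From the pair, with r = V₁/V₂ = 0.86202,
ln z₀ = (ln z₁ − r·ln z₂)/(1 − r) = (2.2783 − 0.86202×3.8959)/0.13798 = -7.8278 → z₀ = 0.0003985 m
V₃ = V₁ · ln(z₃/z₀)/ln(z₁/z₀) = 32.3 × 12.2185/10.1061 = 39.0516 mph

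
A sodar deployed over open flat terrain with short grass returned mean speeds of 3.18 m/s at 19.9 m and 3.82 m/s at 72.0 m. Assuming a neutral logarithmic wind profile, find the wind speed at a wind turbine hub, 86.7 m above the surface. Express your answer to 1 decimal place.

3.9 m/s

Log law: V ∝ ln(z/z₀). From the pair, with r = V₁/V₂ = 0.83246,
ln z₀ = (ln z₁ − r·ln z₂)/(1 − r) = (2.9907 − 0.83246×4.2767)/0.16754 = -3.3988 → z₀ = 0.03341 m
V₃ = V₁ · ln(z₃/z₀)/ln(z₁/z₀) = 3.18 × 7.8613/6.3895 = 3.9125 m/s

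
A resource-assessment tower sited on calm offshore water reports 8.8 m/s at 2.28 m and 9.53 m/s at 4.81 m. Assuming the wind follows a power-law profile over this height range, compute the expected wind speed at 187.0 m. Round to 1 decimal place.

14.1 m/s

First find α: α = ln(V₂/V₁)/ln(z₂/z₁) = ln(9.53/8.8)/ln(4.81/2.28) = 0.07969/0.74652 = 0.1068
Extrapolate from 4.81 m to 187.0 m: V₃ = 9.53 × (187.0/4.81)^0.1068 = 9.53 × 1.4781 = 14.0863 m/s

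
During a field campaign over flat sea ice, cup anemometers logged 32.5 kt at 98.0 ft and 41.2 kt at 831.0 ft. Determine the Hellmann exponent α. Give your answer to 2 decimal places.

Power law: V₂/V₁ = (z₂/z₁)^α ⇒ α = ln(V₂/V₁) / ln(z₂/z₁)
α = ln(41.2/32.5) / ln(831.0/98.0) = ln(1.2677) / ln(8.4796)
  = 0.23720 / 2.13766 = 0.11096

α ≈ 0.11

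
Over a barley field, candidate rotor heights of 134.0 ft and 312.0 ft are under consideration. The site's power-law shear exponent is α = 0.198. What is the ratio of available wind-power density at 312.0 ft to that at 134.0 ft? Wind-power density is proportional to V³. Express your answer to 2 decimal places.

1.65

Speed ratio: V_B/V_A = (z_B/z_A)^α = (312.0/134.0)^0.198 = (2.3284)^0.198 = 1.18216
Power-density ratio: P_B/P_A = (V_B/V_A)³ = (1.18216)³ = 1.65207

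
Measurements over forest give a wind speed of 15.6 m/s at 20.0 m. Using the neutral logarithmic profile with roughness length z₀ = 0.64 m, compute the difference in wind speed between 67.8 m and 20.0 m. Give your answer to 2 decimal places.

5.53 m/s

Log law: V₂ = V₁ · ln(z₂/z₀)/ln(z₁/z₀) = 15.6 × 4.6628/3.4420 = 21.1331 m/s
ΔV = 21.1331 − 15.6 = 5.5331 m/s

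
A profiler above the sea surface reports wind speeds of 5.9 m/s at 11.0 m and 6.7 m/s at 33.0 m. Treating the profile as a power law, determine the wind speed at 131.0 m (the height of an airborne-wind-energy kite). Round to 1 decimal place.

First find α: α = ln(V₂/V₁)/ln(z₂/z₁) = ln(6.7/5.9)/ln(33.0/11.0) = 0.12716/1.09861 = 0.1157
Extrapolate from 33.0 m to 131.0 m: V₃ = 6.7 × (131.0/33.0)^0.1157 = 6.7 × 1.1730 = 7.8592 m/s

7.9 m/s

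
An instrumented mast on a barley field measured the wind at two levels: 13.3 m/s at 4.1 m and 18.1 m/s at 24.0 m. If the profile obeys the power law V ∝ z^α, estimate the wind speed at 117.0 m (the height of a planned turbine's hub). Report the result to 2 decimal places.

23.86 m/s

First find α: α = ln(V₂/V₁)/ln(z₂/z₁) = ln(18.1/13.3)/ln(24.0/4.1) = 0.30815/1.76707 = 0.1744
Extrapolate from 24.0 m to 117.0 m: V₃ = 18.1 × (117.0/24.0)^0.1744 = 18.1 × 1.3182 = 23.8589 m/s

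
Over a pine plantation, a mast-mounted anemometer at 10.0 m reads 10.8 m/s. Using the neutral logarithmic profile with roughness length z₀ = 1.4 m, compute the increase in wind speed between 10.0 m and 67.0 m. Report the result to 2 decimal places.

Log law: V₂ = V₁ · ln(z₂/z₀)/ln(z₁/z₀) = 10.8 × 3.8682/1.9661 = 21.2484 m/s
ΔV = 21.2484 − 10.8 = 10.4484 m/s

10.45 m/s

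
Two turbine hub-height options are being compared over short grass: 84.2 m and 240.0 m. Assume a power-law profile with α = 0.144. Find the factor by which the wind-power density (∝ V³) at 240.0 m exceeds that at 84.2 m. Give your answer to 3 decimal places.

1.572

Speed ratio: V_B/V_A = (z_B/z_A)^α = (240.0/84.2)^0.144 = (2.8504)^0.144 = 1.16280
Power-density ratio: P_B/P_A = (V_B/V_A)³ = (1.16280)³ = 1.57223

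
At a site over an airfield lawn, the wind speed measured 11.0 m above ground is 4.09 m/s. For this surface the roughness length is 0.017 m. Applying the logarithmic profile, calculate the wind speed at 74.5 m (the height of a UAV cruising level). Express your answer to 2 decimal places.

5.30 m/s

Log law: V(z) ∝ ln(z/z₀), so V₂/V₁ = ln(z₂/z₀) / ln(z₁/z₀).
ln(74.5/0.017) = 8.3853, ln(11.0/0.017) = 6.4724
V₂ = 4.09 × 8.3853/6.4724 = 4.09 × 1.2955 = 5.2988 m/s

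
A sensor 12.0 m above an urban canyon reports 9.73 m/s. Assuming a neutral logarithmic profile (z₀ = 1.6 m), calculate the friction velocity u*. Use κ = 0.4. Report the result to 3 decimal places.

u* ≈ 1.932 m/s

Log law: V(z) = (u*/κ) · ln(z/z₀) ⇒ u* = κ · V / ln(z/z₀)
u* = 0.4 × 9.73 / ln(12.0/1.6) = 0.4 × 9.73 / 2.0149
   = 3.8920 / 2.0149 = 1.9316 m/s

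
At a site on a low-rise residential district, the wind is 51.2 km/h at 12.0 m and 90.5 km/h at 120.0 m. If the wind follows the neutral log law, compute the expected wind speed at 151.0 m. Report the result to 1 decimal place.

Log law: V ∝ ln(z/z₀). From the pair, with r = V₁/V₂ = 0.56575,
ln z₀ = (ln z₁ − r·ln z₂)/(1 − r) = (2.4849 − 0.56575×4.7875)/0.43425 = -0.5149 → z₀ = 0.5976 m
V₃ = V₁ · ln(z₃/z₀)/ln(z₁/z₀) = 51.2 × 5.5322/2.9998 = 94.4220 km/h

94.4 km/h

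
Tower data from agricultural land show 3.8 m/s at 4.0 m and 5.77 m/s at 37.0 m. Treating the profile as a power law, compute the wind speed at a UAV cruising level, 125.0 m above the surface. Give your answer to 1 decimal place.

7.3 m/s

First find α: α = ln(V₂/V₁)/ln(z₂/z₁) = ln(5.77/3.8)/ln(37.0/4.0) = 0.41767/2.22462 = 0.1877
Extrapolate from 37.0 m to 125.0 m: V₃ = 5.77 × (125.0/37.0)^0.1877 = 5.77 × 1.2568 = 7.2517 m/s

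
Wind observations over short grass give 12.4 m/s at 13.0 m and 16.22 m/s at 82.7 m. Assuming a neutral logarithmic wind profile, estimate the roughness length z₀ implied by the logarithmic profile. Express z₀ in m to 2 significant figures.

Log law: V(z) ∝ ln(z/z₀). With r = V₁/V₂ = 12.4/16.22 = 0.76449,
r · ln(z₂/z₀) = ln(z₁/z₀) ⇒ ln z₀ = (ln z₁ − r·ln z₂)/(1 − r)
ln z₀ = (2.56495 − 0.76449×4.41522) / 0.23551 = -3.4412
z₀ = exp(-3.4412) = 0.03203 m

z₀ ≈ 0.032 m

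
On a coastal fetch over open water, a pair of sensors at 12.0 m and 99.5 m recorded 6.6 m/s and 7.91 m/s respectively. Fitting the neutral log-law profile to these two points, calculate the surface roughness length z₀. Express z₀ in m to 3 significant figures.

z₀ ≈ 0.000282 m

Log law: V(z) ∝ ln(z/z₀). With r = V₁/V₂ = 6.6/7.91 = 0.83439,
r · ln(z₂/z₀) = ln(z₁/z₀) ⇒ ln z₀ = (ln z₁ − r·ln z₂)/(1 − r)
ln z₀ = (2.48491 − 0.83439×4.60016) / 0.16561 = -8.1721
z₀ = exp(-8.1721) = 0.0002824 m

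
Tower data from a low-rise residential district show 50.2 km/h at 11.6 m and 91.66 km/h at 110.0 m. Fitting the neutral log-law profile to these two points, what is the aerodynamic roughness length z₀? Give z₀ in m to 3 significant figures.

z₀ ≈ 0.761 m

Log law: V(z) ∝ ln(z/z₀). With r = V₁/V₂ = 50.2/91.66 = 0.54768,
r · ln(z₂/z₀) = ln(z₁/z₀) ⇒ ln z₀ = (ln z₁ − r·ln z₂)/(1 − r)
ln z₀ = (2.45101 − 0.54768×4.70048) / 0.45232 = -0.2727
z₀ = exp(-0.2727) = 0.7613 m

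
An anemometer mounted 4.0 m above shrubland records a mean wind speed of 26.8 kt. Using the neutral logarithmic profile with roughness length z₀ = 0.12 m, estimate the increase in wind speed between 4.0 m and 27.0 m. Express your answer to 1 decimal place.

Log law: V₂ = V₁ · ln(z₂/z₀)/ln(z₁/z₀) = 26.8 × 5.4161/3.5066 = 41.3943 kt
ΔV = 41.3943 − 26.8 = 14.5943 kt

14.6 kt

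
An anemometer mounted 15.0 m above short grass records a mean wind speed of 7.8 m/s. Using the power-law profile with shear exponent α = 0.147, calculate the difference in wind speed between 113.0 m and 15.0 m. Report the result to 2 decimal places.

Power law: V₂ = V₁ · (z₂/z₁)^α = 7.8 × (7.5333)^0.147 = 10.4957 m/s
ΔV = 10.4957 − 7.8 = 2.6957 m/s

2.70 m/s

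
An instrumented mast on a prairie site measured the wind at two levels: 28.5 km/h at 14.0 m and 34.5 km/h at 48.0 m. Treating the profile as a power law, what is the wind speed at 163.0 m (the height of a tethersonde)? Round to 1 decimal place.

First find α: α = ln(V₂/V₁)/ln(z₂/z₁) = ln(34.5/28.5)/ln(48.0/14.0) = 0.19106/1.23214 = 0.1551
Extrapolate from 48.0 m to 163.0 m: V₃ = 34.5 × (163.0/48.0)^0.1551 = 34.5 × 1.2087 = 41.7011 km/h

41.7 km/h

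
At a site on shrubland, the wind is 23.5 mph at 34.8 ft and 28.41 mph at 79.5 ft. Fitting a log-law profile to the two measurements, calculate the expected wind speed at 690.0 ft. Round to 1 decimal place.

41.3 mph

Log law: V ∝ ln(z/z₀). From the pair, with r = V₁/V₂ = 0.82717,
ln z₀ = (ln z₁ − r·ln z₂)/(1 − r) = (3.5496 − 0.82717×4.3758)/0.17283 = -0.4044 → z₀ = 0.6674 ft
V₃ = V₁ · ln(z₃/z₀)/ln(z₁/z₀) = 23.5 × 6.9411/3.9540 = 41.2531 mph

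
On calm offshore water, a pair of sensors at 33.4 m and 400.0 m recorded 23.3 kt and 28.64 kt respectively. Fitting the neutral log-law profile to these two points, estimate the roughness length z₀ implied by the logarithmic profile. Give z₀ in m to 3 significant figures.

Log law: V(z) ∝ ln(z/z₀). With r = V₁/V₂ = 23.3/28.64 = 0.81355,
r · ln(z₂/z₀) = ln(z₁/z₀) ⇒ ln z₀ = (ln z₁ − r·ln z₂)/(1 − r)
ln z₀ = (3.50856 − 0.81355×5.99146) / 0.18645 = -7.3251
z₀ = exp(-7.3251) = 0.0006588 m

z₀ ≈ 0.000659 m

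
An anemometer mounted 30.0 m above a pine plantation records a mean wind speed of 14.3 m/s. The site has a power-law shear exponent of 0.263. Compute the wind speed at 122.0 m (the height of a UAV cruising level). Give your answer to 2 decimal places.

20.68 m/s

Power-law profile: V₂ = V₁ · (z₂/z₁)^α
V₂ = 14.3 × (122.0/30.0)^0.263 = 14.3 × (4.0667)^0.263
    = 14.3 × 1.4462 = 20.6807 m/s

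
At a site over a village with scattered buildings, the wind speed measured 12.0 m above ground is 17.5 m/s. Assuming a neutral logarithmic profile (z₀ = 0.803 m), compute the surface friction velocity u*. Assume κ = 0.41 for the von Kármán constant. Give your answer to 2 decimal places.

Log law: V(z) = (u*/κ) · ln(z/z₀) ⇒ u* = κ · V / ln(z/z₀)
u* = 0.41 × 17.5 / ln(12.0/0.803) = 0.41 × 17.5 / 2.7043
   = 7.1750 / 2.7043 = 2.6532 m/s

u* ≈ 2.65 m/s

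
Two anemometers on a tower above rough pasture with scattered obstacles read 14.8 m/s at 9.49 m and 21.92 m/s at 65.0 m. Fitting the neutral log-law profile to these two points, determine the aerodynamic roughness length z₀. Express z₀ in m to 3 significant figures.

Log law: V(z) ∝ ln(z/z₀). With r = V₁/V₂ = 14.8/21.92 = 0.67518,
r · ln(z₂/z₀) = ln(z₁/z₀) ⇒ ln z₀ = (ln z₁ − r·ln z₂)/(1 − r)
ln z₀ = (2.25024 − 0.67518×4.17439) / 0.32482 = -1.7494
z₀ = exp(-1.7494) = 0.1739 m

z₀ ≈ 0.174 m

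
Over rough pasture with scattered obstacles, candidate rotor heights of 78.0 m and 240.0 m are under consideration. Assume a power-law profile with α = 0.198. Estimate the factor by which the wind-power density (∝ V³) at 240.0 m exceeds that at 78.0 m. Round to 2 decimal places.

1.95

Speed ratio: V_B/V_A = (z_B/z_A)^α = (240.0/78.0)^0.198 = (3.0769)^0.198 = 1.24924
Power-density ratio: P_B/P_A = (V_B/V_A)³ = (1.24924)³ = 1.94958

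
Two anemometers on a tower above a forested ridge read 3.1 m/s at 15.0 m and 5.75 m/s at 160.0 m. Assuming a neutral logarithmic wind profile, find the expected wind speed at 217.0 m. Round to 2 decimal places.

Log law: V ∝ ln(z/z₀). From the pair, with r = V₁/V₂ = 0.53913,
ln z₀ = (ln z₁ − r·ln z₂)/(1 − r) = (2.7081 − 0.53913×5.0752)/0.46087 = -0.0610 → z₀ = 0.9408 m
V₃ = V₁ · ln(z₃/z₀)/ln(z₁/z₀) = 3.1 × 5.4409/2.7691 = 6.0911 m/s

6.09 m/s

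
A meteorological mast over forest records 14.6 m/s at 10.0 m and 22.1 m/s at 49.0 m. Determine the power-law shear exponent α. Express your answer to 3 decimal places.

Power law: V₂/V₁ = (z₂/z₁)^α ⇒ α = ln(V₂/V₁) / ln(z₂/z₁)
α = ln(22.1/14.6) / ln(49.0/10.0) = ln(1.5137) / ln(4.9000)
  = 0.41456 / 1.58924 = 0.26085

α ≈ 0.261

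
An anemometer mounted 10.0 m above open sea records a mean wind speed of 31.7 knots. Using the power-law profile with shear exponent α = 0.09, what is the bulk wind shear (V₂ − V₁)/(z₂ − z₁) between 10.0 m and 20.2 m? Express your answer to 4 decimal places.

0.2030 knots/m

Power law: V₂ = V₁ · (z₂/z₁)^α = 31.7 × (2.0200)^0.09 = 33.7708 knots
ΔV/Δz = (33.7708 − 31.7)/(20.2 − 10.0) = 2.0708/10.2000 = 0.20302 knots/m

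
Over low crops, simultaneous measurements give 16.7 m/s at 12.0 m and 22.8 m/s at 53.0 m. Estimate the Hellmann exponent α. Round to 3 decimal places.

Power law: V₂/V₁ = (z₂/z₁)^α ⇒ α = ln(V₂/V₁) / ln(z₂/z₁)
α = ln(22.8/16.7) / ln(53.0/12.0) = ln(1.3653) / ln(4.4167)
  = 0.31135 / 1.48539 = 0.20961

α ≈ 0.210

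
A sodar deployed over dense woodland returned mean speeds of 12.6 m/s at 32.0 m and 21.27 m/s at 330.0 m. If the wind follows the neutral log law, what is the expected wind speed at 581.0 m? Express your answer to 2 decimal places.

Log law: V ∝ ln(z/z₀). From the pair, with r = V₁/V₂ = 0.59238,
ln z₀ = (ln z₁ − r·ln z₂)/(1 − r) = (3.4657 − 0.59238×5.7991)/0.40762 = 0.0747 → z₀ = 1.078 m
V₃ = V₁ · ln(z₃/z₀)/ln(z₁/z₀) = 12.6 × 6.2901/3.3910 = 23.3718 m/s

23.37 m/s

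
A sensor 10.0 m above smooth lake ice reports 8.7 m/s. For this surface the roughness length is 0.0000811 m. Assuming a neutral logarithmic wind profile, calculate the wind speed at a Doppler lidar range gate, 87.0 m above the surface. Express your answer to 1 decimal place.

Log law: V(z) ∝ ln(z/z₀), so V₂/V₁ = ln(z₂/z₀) / ln(z₁/z₀).
ln(87.0/0.0000811) = 13.8857, ln(10.0/0.0000811) = 11.7224
V₂ = 8.7 × 13.8857/11.7224 = 8.7 × 1.1845 = 10.3055 m/s

10.3 m/s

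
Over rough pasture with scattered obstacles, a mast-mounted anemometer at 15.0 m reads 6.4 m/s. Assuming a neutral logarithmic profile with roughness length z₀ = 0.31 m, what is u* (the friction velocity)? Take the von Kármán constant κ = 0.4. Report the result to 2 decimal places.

u* ≈ 0.66 m/s

Log law: V(z) = (u*/κ) · ln(z/z₀) ⇒ u* = κ · V / ln(z/z₀)
u* = 0.4 × 6.4 / ln(15.0/0.31) = 0.4 × 6.4 / 3.8792
   = 2.5600 / 3.8792 = 0.6599 m/s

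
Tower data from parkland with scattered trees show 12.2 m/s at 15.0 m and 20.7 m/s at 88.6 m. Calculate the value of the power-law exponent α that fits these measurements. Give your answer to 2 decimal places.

Power law: V₂/V₁ = (z₂/z₁)^α ⇒ α = ln(V₂/V₁) / ln(z₂/z₁)
α = ln(20.7/12.2) / ln(88.6/15.0) = ln(1.6967) / ln(5.9067)
  = 0.52870 / 1.77608 = 0.29768

α ≈ 0.30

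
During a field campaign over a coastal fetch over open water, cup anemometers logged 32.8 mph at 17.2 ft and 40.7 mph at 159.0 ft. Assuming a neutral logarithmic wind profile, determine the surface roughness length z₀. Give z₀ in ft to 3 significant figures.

Log law: V(z) ∝ ln(z/z₀). With r = V₁/V₂ = 32.8/40.7 = 0.80590,
r · ln(z₂/z₀) = ln(z₁/z₀) ⇒ ln z₀ = (ln z₁ − r·ln z₂)/(1 − r)
ln z₀ = (2.84491 − 0.80590×5.06890) / 0.19410 = -6.3889
z₀ = exp(-6.3889) = 0.001680 ft

z₀ ≈ 0.00168 ft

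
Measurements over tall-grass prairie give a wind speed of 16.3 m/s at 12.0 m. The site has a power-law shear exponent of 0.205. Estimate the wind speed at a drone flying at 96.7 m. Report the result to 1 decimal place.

Power-law profile: V₂ = V₁ · (z₂/z₁)^α
V₂ = 16.3 × (96.7/12.0)^0.205 = 16.3 × (8.0583)^0.205
    = 16.3 × 1.5338 = 25.0016 m/s

25.0 m/s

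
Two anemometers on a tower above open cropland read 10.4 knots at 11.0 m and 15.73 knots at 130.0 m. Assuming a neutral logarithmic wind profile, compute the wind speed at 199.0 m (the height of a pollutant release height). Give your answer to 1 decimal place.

Log law: V ∝ ln(z/z₀). From the pair, with r = V₁/V₂ = 0.66116,
ln z₀ = (ln z₁ − r·ln z₂)/(1 − r) = (2.3979 − 0.66116×4.8675)/0.33884 = -2.4209 → z₀ = 0.08884 m
V₃ = V₁ · ln(z₃/z₀)/ln(z₁/z₀) = 10.4 × 7.7142/4.8188 = 16.6489 knots

16.6 knots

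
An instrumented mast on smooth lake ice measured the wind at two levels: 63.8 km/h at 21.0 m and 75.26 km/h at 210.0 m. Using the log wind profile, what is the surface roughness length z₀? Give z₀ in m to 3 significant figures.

Log law: V(z) ∝ ln(z/z₀). With r = V₁/V₂ = 63.8/75.26 = 0.84773,
r · ln(z₂/z₀) = ln(z₁/z₀) ⇒ ln z₀ = (ln z₁ − r·ln z₂)/(1 − r)
ln z₀ = (3.04452 − 0.84773×5.34711) / 0.15227 = -9.7744
z₀ = exp(-9.7744) = 0.00005689 m

z₀ ≈ 0.0000569 m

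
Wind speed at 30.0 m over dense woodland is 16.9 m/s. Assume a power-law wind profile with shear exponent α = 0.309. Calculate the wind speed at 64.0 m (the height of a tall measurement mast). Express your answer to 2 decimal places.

Power-law profile: V₂ = V₁ · (z₂/z₁)^α
V₂ = 16.9 × (64.0/30.0)^0.309 = 16.9 × (2.1333)^0.309
    = 16.9 × 1.2638 = 21.3583 m/s

21.36 m/s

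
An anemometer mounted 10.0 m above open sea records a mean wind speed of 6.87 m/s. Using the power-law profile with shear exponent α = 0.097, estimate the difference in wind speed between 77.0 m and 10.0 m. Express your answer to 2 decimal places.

Power law: V₂ = V₁ · (z₂/z₁)^α = 6.87 × (7.7000)^0.097 = 8.3743 m/s
ΔV = 8.3743 − 6.87 = 1.5043 m/s

1.50 m/s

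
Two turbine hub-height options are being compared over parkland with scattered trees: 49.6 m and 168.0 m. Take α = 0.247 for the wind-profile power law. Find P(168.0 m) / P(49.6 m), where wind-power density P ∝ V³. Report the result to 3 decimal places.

2.469

Speed ratio: V_B/V_A = (z_B/z_A)^α = (168.0/49.6)^0.247 = (3.3871)^0.247 = 1.35166
Power-density ratio: P_B/P_A = (V_B/V_A)³ = (1.35166)³ = 2.46946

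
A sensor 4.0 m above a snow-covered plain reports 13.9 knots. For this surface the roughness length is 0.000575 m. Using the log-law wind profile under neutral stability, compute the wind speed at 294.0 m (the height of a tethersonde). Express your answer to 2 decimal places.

Log law: V(z) ∝ ln(z/z₀), so V₂/V₁ = ln(z₂/z₀) / ln(z₁/z₀).
ln(294.0/0.000575) = 13.1447, ln(4.0/0.000575) = 8.8474
V₂ = 13.9 × 13.1447/8.8474 = 13.9 × 1.4857 = 20.6514 knots

20.65 knots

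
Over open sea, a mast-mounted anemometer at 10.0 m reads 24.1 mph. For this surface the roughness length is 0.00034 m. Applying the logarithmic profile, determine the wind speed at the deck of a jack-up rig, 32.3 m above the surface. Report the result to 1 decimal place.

26.8 mph

Log law: V(z) ∝ ln(z/z₀), so V₂/V₁ = ln(z₂/z₀) / ln(z₁/z₀).
ln(32.3/0.00034) = 11.4616, ln(10.0/0.00034) = 10.2892
V₂ = 24.1 × 11.4616/10.2892 = 24.1 × 1.1140 = 26.8463 mph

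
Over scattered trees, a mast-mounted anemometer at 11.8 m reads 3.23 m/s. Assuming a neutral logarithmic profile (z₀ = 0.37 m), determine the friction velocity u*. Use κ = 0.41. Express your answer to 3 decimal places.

u* ≈ 0.382 m/s

Log law: V(z) = (u*/κ) · ln(z/z₀) ⇒ u* = κ · V / ln(z/z₀)
u* = 0.41 × 3.23 / ln(11.8/0.37) = 0.41 × 3.23 / 3.4624
   = 1.3243 / 3.4624 = 0.3825 m/s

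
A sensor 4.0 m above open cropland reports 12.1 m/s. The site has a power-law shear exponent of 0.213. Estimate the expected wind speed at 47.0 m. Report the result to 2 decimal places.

Power-law profile: V₂ = V₁ · (z₂/z₁)^α
V₂ = 12.1 × (47.0/4.0)^0.213 = 12.1 × (11.7500)^0.213
    = 12.1 × 1.6901 = 20.4505 m/s

20.45 m/s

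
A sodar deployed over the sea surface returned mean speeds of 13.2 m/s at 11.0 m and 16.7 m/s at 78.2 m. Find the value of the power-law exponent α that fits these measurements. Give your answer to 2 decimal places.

Power law: V₂/V₁ = (z₂/z₁)^α ⇒ α = ln(V₂/V₁) / ln(z₂/z₁)
α = ln(16.7/13.2) / ln(78.2/11.0) = ln(1.2652) / ln(7.1091)
  = 0.23519 / 1.96137 = 0.11991

α ≈ 0.12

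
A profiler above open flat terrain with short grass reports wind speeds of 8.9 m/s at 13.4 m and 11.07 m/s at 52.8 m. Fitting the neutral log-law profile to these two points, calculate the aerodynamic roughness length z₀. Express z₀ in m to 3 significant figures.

Log law: V(z) ∝ ln(z/z₀). With r = V₁/V₂ = 8.9/11.07 = 0.80397,
r · ln(z₂/z₀) = ln(z₁/z₀) ⇒ ln z₀ = (ln z₁ − r·ln z₂)/(1 − r)
ln z₀ = (2.59525 − 0.80397×3.96651) / 0.19603 = -3.0288
z₀ = exp(-3.0288) = 0.04837 m

z₀ ≈ 0.0484 m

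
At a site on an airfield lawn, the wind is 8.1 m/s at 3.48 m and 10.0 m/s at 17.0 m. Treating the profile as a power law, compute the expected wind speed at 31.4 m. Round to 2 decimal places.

First find α: α = ln(V₂/V₁)/ln(z₂/z₁) = ln(10.0/8.1)/ln(17.0/3.48) = 0.21072/1.58618 = 0.1328
Extrapolate from 17.0 m to 31.4 m: V₃ = 10.0 × (31.4/17.0)^0.1328 = 10.0 × 1.0849 = 10.8493 m/s

10.85 m/s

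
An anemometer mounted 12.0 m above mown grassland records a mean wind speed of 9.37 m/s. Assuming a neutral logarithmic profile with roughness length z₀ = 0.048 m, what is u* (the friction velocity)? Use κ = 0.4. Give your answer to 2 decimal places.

Log law: V(z) = (u*/κ) · ln(z/z₀) ⇒ u* = κ · V / ln(z/z₀)
u* = 0.4 × 9.37 / ln(12.0/0.048) = 0.4 × 9.37 / 5.5215
   = 3.7480 / 5.5215 = 0.6788 m/s

u* ≈ 0.68 m/s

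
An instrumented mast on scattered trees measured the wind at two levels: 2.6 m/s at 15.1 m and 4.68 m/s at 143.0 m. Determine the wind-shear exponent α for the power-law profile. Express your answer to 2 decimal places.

α ≈ 0.26

Power law: V₂/V₁ = (z₂/z₁)^α ⇒ α = ln(V₂/V₁) / ln(z₂/z₁)
α = ln(4.68/2.6) / ln(143.0/15.1) = ln(1.8000) / ln(9.4702)
  = 0.58779 / 2.24815 = 0.26145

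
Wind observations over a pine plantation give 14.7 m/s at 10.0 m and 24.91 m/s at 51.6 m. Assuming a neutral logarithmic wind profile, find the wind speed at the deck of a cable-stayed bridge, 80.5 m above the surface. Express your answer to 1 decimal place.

27.7 m/s

Log law: V ∝ ln(z/z₀). From the pair, with r = V₁/V₂ = 0.59012,
ln z₀ = (ln z₁ − r·ln z₂)/(1 − r) = (2.3026 − 0.59012×3.9435)/0.40988 = -0.0600 → z₀ = 0.9418 m
V₃ = V₁ · ln(z₃/z₀)/ln(z₁/z₀) = 14.7 × 4.4482/2.3626 = 27.6772 m/s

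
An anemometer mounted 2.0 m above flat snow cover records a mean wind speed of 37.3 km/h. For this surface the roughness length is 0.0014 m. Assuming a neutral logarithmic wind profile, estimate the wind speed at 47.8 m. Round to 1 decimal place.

Log law: V(z) ∝ ln(z/z₀), so V₂/V₁ = ln(z₂/z₀) / ln(z₁/z₀).
ln(47.8/0.0014) = 10.4383, ln(2.0/0.0014) = 7.2644
V₂ = 37.3 × 10.4383/7.2644 = 37.3 × 1.4369 = 53.5966 km/h

53.6 km/h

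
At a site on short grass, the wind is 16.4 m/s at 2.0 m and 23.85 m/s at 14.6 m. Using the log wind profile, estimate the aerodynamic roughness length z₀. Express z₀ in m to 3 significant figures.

Log law: V(z) ∝ ln(z/z₀). With r = V₁/V₂ = 16.4/23.85 = 0.68763,
r · ln(z₂/z₀) = ln(z₁/z₀) ⇒ ln z₀ = (ln z₁ − r·ln z₂)/(1 − r)
ln z₀ = (0.69315 − 0.68763×2.68102) / 0.31237 = -3.6828
z₀ = exp(-3.6828) = 0.02515 m

z₀ ≈ 0.0252 m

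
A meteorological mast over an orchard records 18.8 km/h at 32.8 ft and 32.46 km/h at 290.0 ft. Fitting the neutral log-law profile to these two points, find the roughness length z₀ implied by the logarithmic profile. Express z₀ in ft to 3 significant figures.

z₀ ≈ 1.63 ft

Log law: V(z) ∝ ln(z/z₀). With r = V₁/V₂ = 18.8/32.46 = 0.57917,
r · ln(z₂/z₀) = ln(z₁/z₀) ⇒ ln z₀ = (ln z₁ − r·ln z₂)/(1 − r)
ln z₀ = (3.49043 − 0.57917×5.66988) / 0.42083 = 0.4909
z₀ = exp(0.4909) = 1.634 ft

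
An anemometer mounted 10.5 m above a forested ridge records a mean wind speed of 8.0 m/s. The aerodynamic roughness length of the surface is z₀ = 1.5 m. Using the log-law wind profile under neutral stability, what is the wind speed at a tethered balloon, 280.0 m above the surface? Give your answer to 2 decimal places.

Log law: V(z) ∝ ln(z/z₀), so V₂/V₁ = ln(z₂/z₀) / ln(z₁/z₀).
ln(280.0/1.5) = 5.2293, ln(10.5/1.5) = 1.9459
V₂ = 8.0 × 5.2293/1.9459 = 8.0 × 2.6873 = 21.4987 m/s

21.50 m/s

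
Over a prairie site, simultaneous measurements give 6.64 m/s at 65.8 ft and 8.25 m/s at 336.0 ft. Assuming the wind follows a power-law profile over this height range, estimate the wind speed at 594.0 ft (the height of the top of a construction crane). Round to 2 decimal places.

8.90 m/s

First find α: α = ln(V₂/V₁)/ln(z₂/z₁) = ln(8.25/6.64)/ln(336.0/65.8) = 0.21710/1.63049 = 0.1332
Extrapolate from 336.0 ft to 594.0 ft: V₃ = 8.25 × (594.0/336.0)^0.1332 = 8.25 × 1.0788 = 8.9002 m/s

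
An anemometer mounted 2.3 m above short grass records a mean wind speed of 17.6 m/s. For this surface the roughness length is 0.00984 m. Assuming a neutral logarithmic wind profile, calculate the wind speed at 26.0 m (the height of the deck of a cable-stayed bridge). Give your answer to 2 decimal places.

25.43 m/s

Log law: V(z) ∝ ln(z/z₀), so V₂/V₁ = ln(z₂/z₀) / ln(z₁/z₀).
ln(26.0/0.00984) = 7.8794, ln(2.3/0.00984) = 5.4542
V₂ = 17.6 × 7.8794/5.4542 = 17.6 × 1.4446 = 25.4258 m/s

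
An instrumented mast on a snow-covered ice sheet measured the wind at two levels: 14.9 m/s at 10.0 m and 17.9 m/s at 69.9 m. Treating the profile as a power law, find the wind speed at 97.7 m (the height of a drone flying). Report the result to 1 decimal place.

18.5 m/s

First find α: α = ln(V₂/V₁)/ln(z₂/z₁) = ln(17.9/14.9)/ln(69.9/10.0) = 0.18344/1.94448 = 0.0943
Extrapolate from 69.9 m to 97.7 m: V₃ = 17.9 × (97.7/69.9)^0.0943 = 17.9 × 1.0321 = 18.4744 m/s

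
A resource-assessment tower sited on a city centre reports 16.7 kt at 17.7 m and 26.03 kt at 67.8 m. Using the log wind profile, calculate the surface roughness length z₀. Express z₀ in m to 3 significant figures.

z₀ ≈ 1.60 m

Log law: V(z) ∝ ln(z/z₀). With r = V₁/V₂ = 16.7/26.03 = 0.64157,
r · ln(z₂/z₀) = ln(z₁/z₀) ⇒ ln z₀ = (ln z₁ − r·ln z₂)/(1 − r)
ln z₀ = (2.87356 − 0.64157×4.21656) / 0.35843 = 0.4697
z₀ = exp(0.4697) = 1.600 m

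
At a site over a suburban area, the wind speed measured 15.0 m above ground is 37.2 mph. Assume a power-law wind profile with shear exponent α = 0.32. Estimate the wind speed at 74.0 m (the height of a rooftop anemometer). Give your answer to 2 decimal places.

Power-law profile: V₂ = V₁ · (z₂/z₁)^α
V₂ = 37.2 × (74.0/15.0)^0.32 = 37.2 × (4.9333)^0.32
    = 37.2 × 1.6665 = 61.9937 mph

61.99 mph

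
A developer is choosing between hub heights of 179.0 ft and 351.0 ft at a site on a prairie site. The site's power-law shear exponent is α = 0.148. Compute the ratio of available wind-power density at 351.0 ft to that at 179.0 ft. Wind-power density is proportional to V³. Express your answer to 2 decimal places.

1.35

Speed ratio: V_B/V_A = (z_B/z_A)^α = (351.0/179.0)^0.148 = (1.9609)^0.148 = 1.10480
Power-density ratio: P_B/P_A = (V_B/V_A)³ = (1.10480)³ = 1.34850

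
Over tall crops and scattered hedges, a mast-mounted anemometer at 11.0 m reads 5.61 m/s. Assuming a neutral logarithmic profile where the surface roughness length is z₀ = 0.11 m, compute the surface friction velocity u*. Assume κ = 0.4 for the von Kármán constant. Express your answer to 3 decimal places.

Log law: V(z) = (u*/κ) · ln(z/z₀) ⇒ u* = κ · V / ln(z/z₀)
u* = 0.4 × 5.61 / ln(11.0/0.11) = 0.4 × 5.61 / 4.6052
   = 2.2440 / 4.6052 = 0.4873 m/s

u* ≈ 0.487 m/s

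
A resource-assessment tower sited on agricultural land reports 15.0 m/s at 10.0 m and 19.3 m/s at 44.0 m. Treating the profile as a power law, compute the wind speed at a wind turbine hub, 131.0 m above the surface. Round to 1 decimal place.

First find α: α = ln(V₂/V₁)/ln(z₂/z₁) = ln(19.3/15.0)/ln(44.0/10.0) = 0.25205/1.48160 = 0.1701
Extrapolate from 44.0 m to 131.0 m: V₃ = 19.3 × (131.0/44.0)^0.1701 = 19.3 × 1.2039 = 23.2362 m/s

23.2 m/s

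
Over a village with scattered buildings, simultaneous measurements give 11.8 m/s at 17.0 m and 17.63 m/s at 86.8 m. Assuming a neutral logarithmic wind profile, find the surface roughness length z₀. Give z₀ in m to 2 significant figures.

Log law: V(z) ∝ ln(z/z₀). With r = V₁/V₂ = 11.8/17.63 = 0.66931,
r · ln(z₂/z₀) = ln(z₁/z₀) ⇒ ln z₀ = (ln z₁ − r·ln z₂)/(1 − r)
ln z₀ = (2.83321 − 0.66931×4.46361) / 0.33069 = -0.4667
z₀ = exp(-0.4667) = 0.6271 m

z₀ ≈ 0.63 m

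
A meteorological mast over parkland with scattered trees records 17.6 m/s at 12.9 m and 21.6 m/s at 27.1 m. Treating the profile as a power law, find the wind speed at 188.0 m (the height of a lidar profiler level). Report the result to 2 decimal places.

36.86 m/s

First find α: α = ln(V₂/V₁)/ln(z₂/z₁) = ln(21.6/17.6)/ln(27.1/12.9) = 0.20479/0.74231 = 0.2759
Extrapolate from 27.1 m to 188.0 m: V₃ = 21.6 × (188.0/27.1)^0.2759 = 21.6 × 1.7064 = 36.8577 m/s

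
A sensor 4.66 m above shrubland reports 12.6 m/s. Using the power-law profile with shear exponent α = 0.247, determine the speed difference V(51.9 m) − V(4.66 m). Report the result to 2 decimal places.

10.25 m/s

Power law: V₂ = V₁ · (z₂/z₁)^α = 12.6 × (11.1373)^0.247 = 22.8521 m/s
ΔV = 22.8521 − 12.6 = 10.2521 m/s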